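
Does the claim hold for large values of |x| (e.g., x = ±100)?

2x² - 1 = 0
x = 100: LHS = 2·100² - 1 = 19999; 19999 = 0 — FAILS
x = -100: LHS = 2·(-100)² - 1 = 19999; 19999 = 0 — FAILS

Answer: No, fails for both x = 100 and x = -100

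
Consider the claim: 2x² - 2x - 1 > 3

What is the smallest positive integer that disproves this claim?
Testing positive integers:
x = 1: LHS = 2·1² - 2·1 - 1 = -1; -1 > 3 — FAILS  ← smallest positive counterexample

Answer: x = 1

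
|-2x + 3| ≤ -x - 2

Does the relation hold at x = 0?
x = 0: LHS = |-2·0 + 3| = |3| = 3, RHS = -0 - 2 = -2; 3 ≤ -2 — FAILS

The relation fails at x = 0, so x = 0 is a counterexample.

Answer: No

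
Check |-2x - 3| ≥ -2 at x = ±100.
x = 100: LHS = |-2·100 - 3| = |-203| = 203; 203 ≥ -2 — holds
x = -100: LHS = |-2·(-100) - 3| = |197| = 197; 197 ≥ -2 — holds

Answer: Yes, holds for both x = 100 and x = -100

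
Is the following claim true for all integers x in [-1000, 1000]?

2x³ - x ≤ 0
The claim fails at x = 1:
x = 1: LHS = 2·1³ - 1 = 1; 1 ≤ 0 — FAILS

Because a single integer refutes it, the statement is false.

Answer: False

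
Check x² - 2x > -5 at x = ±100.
x = 100: LHS = 100² - 2·100 = 9800; 9800 > -5 — holds
x = -100: LHS = (-100)² - 2·(-100) = 10200; 10200 > -5 — holds

Answer: Yes, holds for both x = 100 and x = -100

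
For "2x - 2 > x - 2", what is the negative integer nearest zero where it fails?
Testing negative integers from -1 downward:
x = -1: LHS = 2·(-1) - 2 = -4, RHS = (-1) - 2 = -3; -4 > -3 — FAILS  ← closest negative counterexample to 0

Answer: x = -1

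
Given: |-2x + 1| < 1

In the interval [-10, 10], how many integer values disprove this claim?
Counterexamples in [-10, 10]: {-10, -9, -8, -7, -6, -5, -4, -3, -2, -1, 0, 1, 2, 3, 4, 5, 6, 7, 8, 9, 10}.

Counting them gives 21 values.

Answer: 21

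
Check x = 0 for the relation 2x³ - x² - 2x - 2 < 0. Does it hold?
x = 0: LHS = 2·0³ - 0² - 2·0 - 2 = -2; -2 < 0 — holds

The relation is satisfied at x = 0.

Answer: Yes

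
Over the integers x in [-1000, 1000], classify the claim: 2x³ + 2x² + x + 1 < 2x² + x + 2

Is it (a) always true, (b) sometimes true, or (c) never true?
Holds at x = 0: LHS = 2·0³ + 2·0² + 0 + 1 = 1, RHS = 2·0² + 0 + 2 = 2; 1 < 2 — holds
Fails at x = 1: LHS = 2·1³ + 2·1² + 1 + 1 = 6, RHS = 2·1² + 1 + 2 = 5; 6 < 5 — FAILS
It is satisfied by some integers in the range but not all.

Answer: Sometimes true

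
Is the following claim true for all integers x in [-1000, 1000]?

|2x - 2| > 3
The claim fails at x = 0:
x = 0: LHS = |2·0 - 2| = |-2| = 2; 2 > 3 — FAILS

Because a single integer refutes it, the statement is false.

Answer: False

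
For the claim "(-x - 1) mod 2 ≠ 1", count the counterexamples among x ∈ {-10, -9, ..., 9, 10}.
Counterexamples in [-10, 10]: {-10, -8, -6, -4, -2, 0, 2, 4, 6, 8, 10}.

Counting them gives 11 values.

Answer: 11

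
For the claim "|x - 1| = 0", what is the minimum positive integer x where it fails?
Testing positive integers:
x = 1: LHS = |1 - 1| = |0| = 0; 0 = 0 — holds
x = 2: LHS = |2 - 1| = |1| = 1; 1 = 0 — FAILS  ← smallest positive counterexample

Answer: x = 2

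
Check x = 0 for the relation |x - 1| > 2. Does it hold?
x = 0: LHS = |0 - 1| = |-1| = 1; 1 > 2 — FAILS

The relation fails at x = 0, so x = 0 is a counterexample.

Answer: No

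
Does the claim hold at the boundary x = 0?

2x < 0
x = 0: LHS = 2·0 = 0; 0 < 0 — FAILS

The relation fails at x = 0, so x = 0 is a counterexample.

Answer: No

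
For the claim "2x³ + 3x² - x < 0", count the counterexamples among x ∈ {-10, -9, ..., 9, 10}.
Counterexamples in [-10, 10]: {-1, 0, 1, 2, 3, 4, 5, 6, 7, 8, 9, 10}.

Counting them gives 12 values.

Answer: 12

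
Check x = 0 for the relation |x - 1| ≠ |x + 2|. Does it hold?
x = 0: LHS = |0 - 1| = |-1| = 1, RHS = |0 + 2| = |2| = 2; 1 ≠ 2 — holds

The relation is satisfied at x = 0.

Answer: Yes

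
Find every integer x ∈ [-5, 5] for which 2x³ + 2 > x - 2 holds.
Holds for: {-1, 0, 1, 2, 3, 4, 5}
Fails for: {-5, -4, -3, -2}

Answer: {-1, 0, 1, 2, 3, 4, 5}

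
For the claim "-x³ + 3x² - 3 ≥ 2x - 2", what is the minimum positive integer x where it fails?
Testing positive integers:
x = 1: LHS = -1³ + 3·1² - 3 = -1, RHS = 2·1 - 2 = 0; -1 ≥ 0 — FAILS  ← smallest positive counterexample

Answer: x = 1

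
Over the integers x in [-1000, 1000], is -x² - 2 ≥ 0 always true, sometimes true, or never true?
Over all integers in [-1000, 1000], LHS − RHS is largest at x = 0, where it equals -2:
x = 0: LHS = -0² - 2 = -2; -2 ≥ 0 — FAILS
At the ends of the range:
x = -1000: LHS = -(-1000)² - 2 = -1000002; -1000002 ≥ 0 — FAILS
x = 1000: LHS = -1000² - 2 = -1000002; -1000002 ≥ 0 — FAILS
Hence LHS − RHS is never zero or positive, i.e. LHS < RHS throughout, so the claimed relation (≥) fails for every integer in [-1000, 1000].

No integer in the range satisfies it.

Answer: Never true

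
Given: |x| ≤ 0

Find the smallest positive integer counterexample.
Testing positive integers:
x = 1: LHS = |1| = 1; 1 ≤ 0 — FAILS  ← smallest positive counterexample

Answer: x = 1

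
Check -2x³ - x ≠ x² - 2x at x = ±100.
x = 100: LHS = -2·100³ - 100 = -2000100, RHS = 100² - 2·100 = 9800; -2000100 ≠ 9800 — holds
x = -100: LHS = -2·(-100)³ - (-100) = 2000100, RHS = (-100)² - 2·(-100) = 10200; 2000100 ≠ 10200 — holds

Answer: Yes, holds for both x = 100 and x = -100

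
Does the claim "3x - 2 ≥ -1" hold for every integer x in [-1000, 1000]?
The claim fails at x = 0:
x = 0: LHS = 3·0 - 2 = -2; -2 ≥ -1 — FAILS

Because a single integer refutes it, the statement is false.

Answer: False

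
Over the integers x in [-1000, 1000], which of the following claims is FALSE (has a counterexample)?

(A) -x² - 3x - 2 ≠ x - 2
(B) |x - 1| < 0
(A) x = 0: LHS = -0² - 3·0 - 2 = -2, RHS = 0 - 2 = -2; -2 ≠ -2 — FAILS
(B) x = 0: LHS = |0 - 1| = |-1| = 1; 1 < 0 — FAILS

Answer: Both A and B are false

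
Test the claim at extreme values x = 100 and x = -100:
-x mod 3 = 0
x = 100: LHS = (-100) mod 3 = 2; 2 = 0 — FAILS
x = -100: LHS = (-(-100)) mod 3 = 100 mod 3 = 1; 1 = 0 — FAILS

Answer: No, fails for both x = 100 and x = -100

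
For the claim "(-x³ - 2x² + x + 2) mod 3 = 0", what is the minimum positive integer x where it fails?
Testing positive integers:
x = 1: LHS = (-1³ - 2·1² + 1 + 2) mod 3 = 0 mod 3 = 0; 0 = 0 — holds
x = 2: LHS = (-2³ - 2·2² + 2 + 2) mod 3 = (-12) mod 3 = 0; 0 = 0 — holds
x = 3: LHS = (-3³ - 2·3² + 3 + 2) mod 3 = (-40) mod 3 = 2; 2 = 0 — FAILS  ← smallest positive counterexample

Answer: x = 3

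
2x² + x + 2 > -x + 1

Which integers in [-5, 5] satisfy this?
Over all integers in [-5, 5], LHS − RHS is smallest at x = 0, where it equals 1:
x = 0: LHS = 2·0² + 0 + 2 = 2, RHS = -0 + 1 = 1; 2 > 1 — holds
At the ends of the range:
x = -5: LHS = 2·(-5)² + (-5) + 2 = 47, RHS = -(-5) + 1 = 6; 47 > 6 — holds
x = 5: LHS = 2·5² + 5 + 2 = 57, RHS = -5 + 1 = -4; 57 > -4 — holds
Hence LHS − RHS is never zero or negative, i.e. LHS > RHS throughout, so the relation holds for every integer in [-5, 5].

Answer: All integers in [-5, 5]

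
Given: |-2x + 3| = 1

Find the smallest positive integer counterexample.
Testing positive integers:
x = 1: LHS = |-2·1 + 3| = |1| = 1; 1 = 1 — holds
x = 2: LHS = |-2·2 + 3| = |-1| = 1; 1 = 1 — holds
x = 3: LHS = |-2·3 + 3| = |-3| = 3; 3 = 1 — FAILS  ← smallest positive counterexample

Answer: x = 3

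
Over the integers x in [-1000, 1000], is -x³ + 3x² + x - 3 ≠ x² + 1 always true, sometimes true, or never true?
Track d = LHS − RHS over the integers in [-1000, 1000]. Equality would need d = 0, but d changes sign only between consecutive integers, jumping over 0:
x = -2: LHS = -(-2)³ + 3·(-2)² + (-2) - 3 = 15, RHS = (-2)² + 1 = 5; 15 ≠ 5 — holds  (d = 10)
x = -1: LHS = -(-1)³ + 3·(-1)² + (-1) - 3 = 0, RHS = (-1)² + 1 = 2; 0 ≠ 2 — holds  (d = -2)
Away from these crossings d keeps a constant sign, and checking every integer in [-1000, 1000] confirms d ≠ 0 throughout. Hence the two sides are never equal, so the relation holds for every integer in [-1000, 1000].

No counterexample exists.

Answer: Always true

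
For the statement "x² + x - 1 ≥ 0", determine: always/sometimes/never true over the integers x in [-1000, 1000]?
Holds at x = 1: LHS = 1² + 1 - 1 = 1; 1 ≥ 0 — holds
Fails at x = 0: LHS = 0² + 0 - 1 = -1; -1 ≥ 0 — FAILS
It is satisfied by some integers in the range but not all.

Answer: Sometimes true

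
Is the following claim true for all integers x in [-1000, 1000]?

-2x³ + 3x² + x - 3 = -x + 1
The claim fails at x = 0:
x = 0: LHS = -2·0³ + 3·0² + 0 - 3 = -3, RHS = -0 + 1 = 1; -3 = 1 — FAILS

Because a single integer refutes it, the statement is false.

Answer: False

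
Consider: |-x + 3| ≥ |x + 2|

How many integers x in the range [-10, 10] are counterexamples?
Counterexamples in [-10, 10]: {1, 2, 3, 4, 5, 6, 7, 8, 9, 10}.

Counting them gives 10 values.

Answer: 10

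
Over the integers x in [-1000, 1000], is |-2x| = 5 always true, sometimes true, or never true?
Track d = LHS − RHS over the integers in [-1000, 1000]. Equality would need d = 0, but d changes sign only between consecutive integers, jumping over 0:
x = -3: LHS = |-2·(-3)| = |6| = 6; 6 = 5 — FAILS  (d = 1)
x = -2: LHS = |-2·(-2)| = |4| = 4; 4 = 5 — FAILS  (d = -1)
x = 2: LHS = |-2·2| = |-4| = 4; 4 = 5 — FAILS  (d = -1)
x = 3: LHS = |-2·3| = |-6| = 6; 6 = 5 — FAILS  (d = 1)
Away from these crossings d keeps a constant sign, and checking every integer in [-1000, 1000] confirms d ≠ 0 throughout. Hence the two sides are never equal, so the claimed relation (=) fails for every integer in [-1000, 1000].

No integer in the range satisfies it.

Answer: Never true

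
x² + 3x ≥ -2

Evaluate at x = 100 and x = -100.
x = 100: LHS = 100² + 3·100 = 10300; 10300 ≥ -2 — holds
x = -100: LHS = (-100)² + 3·(-100) = 9700; 9700 ≥ -2 — holds

Answer: Yes, holds for both x = 100 and x = -100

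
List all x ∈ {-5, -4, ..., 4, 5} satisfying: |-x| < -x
Over all integers in [-5, 5], LHS − RHS is smallest at x = 0, where it equals 0:
x = 0: LHS = |-0| = |0| = 0, RHS = -0 = 0; 0 < 0 — FAILS
At the ends of the range:
x = -5: LHS = |-(-5)| = |5| = 5, RHS = -(-5) = 5; 5 < 5 — FAILS
x = 5: LHS = |-5| = 5; 5 < -5 — FAILS
Hence LHS − RHS is never negative, i.e. LHS ≥ RHS throughout, so the claimed relation (<) fails for every integer in [-5, 5].

Answer: None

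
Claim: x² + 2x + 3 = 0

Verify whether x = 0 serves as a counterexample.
Substitute x = 0 into the relation:
x = 0: LHS = 0² + 2·0 + 3 = 3; 3 = 0 — FAILS

Since the claim fails at x = 0, this value is a counterexample.

Answer: Yes, x = 0 is a counterexample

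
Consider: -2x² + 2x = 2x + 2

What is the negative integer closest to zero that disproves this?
Testing negative integers from -1 downward:
x = -1: LHS = -2·(-1)² + 2·(-1) = -4, RHS = 2·(-1) + 2 = 0; -4 = 0 — FAILS  ← closest negative counterexample to 0

Answer: x = -1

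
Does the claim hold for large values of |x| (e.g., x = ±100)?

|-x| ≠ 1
x = 100: LHS = |-100| = 100; 100 ≠ 1 — holds
x = -100: LHS = |-(-100)| = |100| = 100; 100 ≠ 1 — holds

Answer: Yes, holds for both x = 100 and x = -100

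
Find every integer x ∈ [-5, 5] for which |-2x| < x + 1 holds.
Holds for: {0}
Fails for: {-5, -4, -3, -2, -1, 1, 2, 3, 4, 5}

Answer: {0}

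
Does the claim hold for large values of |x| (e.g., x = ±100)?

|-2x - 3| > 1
x = 100: LHS = |-2·100 - 3| = |-203| = 203; 203 > 1 — holds
x = -100: LHS = |-2·(-100) - 3| = |197| = 197; 197 > 1 — holds

Answer: Yes, holds for both x = 100 and x = -100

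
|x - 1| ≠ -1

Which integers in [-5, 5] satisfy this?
An absolute value is never negative, so the left side is ≥ 0 for every x, while the right side is -1. Tightest case in [-5, 5] is x = 1:
x = 1: LHS = |1 - 1| = |0| = 0; 0 ≠ -1 — holds
Hence LHS − RHS is never 0, i.e. the two sides are never equal, so the relation holds for every integer in [-5, 5].

Answer: All integers in [-5, 5]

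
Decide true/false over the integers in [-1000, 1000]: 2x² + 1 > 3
The claim fails at x = 0:
x = 0: LHS = 2·0² + 1 = 1; 1 > 3 — FAILS

Because a single integer refutes it, the statement is false.

Answer: False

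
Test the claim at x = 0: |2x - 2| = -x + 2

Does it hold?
x = 0: LHS = |2·0 - 2| = |-2| = 2, RHS = -0 + 2 = 2; 2 = 2 — holds

The relation is satisfied at x = 0.

Answer: Yes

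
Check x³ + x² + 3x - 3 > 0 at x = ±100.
x = 100: LHS = 100³ + 100² + 3·100 - 3 = 1010297; 1010297 > 0 — holds
x = -100: LHS = (-100)³ + (-100)² + 3·(-100) - 3 = -990303; -990303 > 0 — FAILS

Answer: Partially: holds for x = 100, fails for x = -100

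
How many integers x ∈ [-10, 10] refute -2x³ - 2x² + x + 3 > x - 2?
Counterexamples in [-10, 10]: {2, 3, 4, 5, 6, 7, 8, 9, 10}.

Counting them gives 9 values.

Answer: 9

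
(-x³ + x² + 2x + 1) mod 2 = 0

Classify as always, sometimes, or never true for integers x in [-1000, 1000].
For a polynomial with integer coefficients, its value mod 2 depends only on x mod 2, so it suffices to check one representative of each residue class, x = 0, 1:
x = 0: LHS = (-0³ + 0² + 2·0 + 1) mod 2 = 1 mod 2 = 1; 1 = 0 — FAILS
x = 1: LHS = (-1³ + 1² + 2·1 + 1) mod 2 = 3 mod 2 = 1; 1 = 0 — FAILS
The relation fails in every residue class, so the claimed relation (=) fails for every integer in [-1000, 1000].

No integer in the range satisfies it.

Answer: Never true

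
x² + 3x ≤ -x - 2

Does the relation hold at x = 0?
x = 0: LHS = 0² + 3·0 = 0, RHS = -0 - 2 = -2; 0 ≤ -2 — FAILS

The relation fails at x = 0, so x = 0 is a counterexample.

Answer: No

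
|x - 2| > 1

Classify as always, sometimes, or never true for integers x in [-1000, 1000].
Holds at x = 0: LHS = |0 - 2| = |-2| = 2; 2 > 1 — holds
Fails at x = 1: LHS = |1 - 2| = |-1| = 1; 1 > 1 — FAILS
It is satisfied by some integers in the range but not all.

Answer: Sometimes true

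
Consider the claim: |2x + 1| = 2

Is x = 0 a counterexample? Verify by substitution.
Substitute x = 0 into the relation:
x = 0: LHS = |2·0 + 1| = |1| = 1; 1 = 2 — FAILS

Since the claim fails at x = 0, this value is a counterexample.

Answer: Yes, x = 0 is a counterexample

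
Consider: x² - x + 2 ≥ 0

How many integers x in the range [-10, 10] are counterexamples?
Over all integers in [-10, 10], LHS − RHS is smallest at x = 0, where it equals 2:
x = 0: LHS = 0² - 0 + 2 = 2; 2 ≥ 0 — holds
At the ends of the range:
x = -10: LHS = (-10)² - (-10) + 2 = 112; 112 ≥ 0 — holds
x = 10: LHS = 10² - 10 + 2 = 92; 92 ≥ 0 — holds
Hence LHS − RHS is never negative, i.e. LHS ≥ RHS throughout, so the relation holds for every integer in [-10, 10].

No counterexample appears in that range.

Answer: 0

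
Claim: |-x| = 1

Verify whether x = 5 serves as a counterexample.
Substitute x = 5 into the relation:
x = 5: LHS = |-5| = 5; 5 = 1 — FAILS

Since the claim fails at x = 5, this value is a counterexample.

Answer: Yes, x = 5 is a counterexample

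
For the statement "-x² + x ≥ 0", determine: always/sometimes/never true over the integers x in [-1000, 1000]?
Holds at x = 0: LHS = -0² + 0 = 0; 0 ≥ 0 — holds
Fails at x = -1: LHS = -(-1)² + (-1) = -2; -2 ≥ 0 — FAILS
It is satisfied by some integers in the range but not all.

Answer: Sometimes true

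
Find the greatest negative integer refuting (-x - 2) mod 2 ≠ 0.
Testing negative integers from -1 downward:
x = -1: LHS = (-(-1) - 2) mod 2 = (-1) mod 2 = 1; 1 ≠ 0 — holds
x = -2: LHS = (-(-2) - 2) mod 2 = 0 mod 2 = 0; 0 ≠ 0 — FAILS  ← closest negative counterexample to 0

Answer: x = -2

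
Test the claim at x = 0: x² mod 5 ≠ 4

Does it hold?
x = 0: LHS = (0²) mod 5 = 0 mod 5 = 0; 0 ≠ 4 — holds

The relation is satisfied at x = 0.

Answer: Yes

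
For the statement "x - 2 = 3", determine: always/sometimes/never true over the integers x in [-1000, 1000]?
Holds at x = 5: LHS = 5 - 2 = 3; 3 = 3 — holds
Fails at x = 0: LHS = 0 - 2 = -2; -2 = 3 — FAILS
It is satisfied by some integers in the range but not all.

Answer: Sometimes true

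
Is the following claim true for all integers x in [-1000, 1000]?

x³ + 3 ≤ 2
The claim fails at x = 0:
x = 0: LHS = 0³ + 3 = 3; 3 ≤ 2 — FAILS

Because a single integer refutes it, the statement is false.

Answer: False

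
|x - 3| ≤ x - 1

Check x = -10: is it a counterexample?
Substitute x = -10 into the relation:
x = -10: LHS = |(-10) - 3| = |-13| = 13, RHS = (-10) - 1 = -11; 13 ≤ -11 — FAILS

Since the claim fails at x = -10, this value is a counterexample.

Answer: Yes, x = -10 is a counterexample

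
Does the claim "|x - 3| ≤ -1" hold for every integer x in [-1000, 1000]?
The claim fails at x = 0:
x = 0: LHS = |0 - 3| = |-3| = 3; 3 ≤ -1 — FAILS

Because a single integer refutes it, the statement is false.

Answer: False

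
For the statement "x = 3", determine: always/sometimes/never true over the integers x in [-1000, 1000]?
Holds at x = 3: 3 = 3 — holds
Fails at x = 0: 0 = 3 — FAILS
It is satisfied by some integers in the range but not all.

Answer: Sometimes true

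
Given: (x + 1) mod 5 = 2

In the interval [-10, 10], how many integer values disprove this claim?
Counterexamples in [-10, 10]: {-10, -8, -7, -6, -5, -3, -2, -1, 0, 2, 3, 4, 5, 7, 8, 9, 10}.

Counting them gives 17 values.

Answer: 17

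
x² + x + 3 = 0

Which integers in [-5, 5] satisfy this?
Over all integers in [-5, 5], LHS − RHS is always positive; it is smallest at x = 0, where it equals 3:
x = 0: LHS = 0² + 0 + 3 = 3; 3 = 0 — FAILS
At the ends of the range:
x = -5: LHS = (-5)² + (-5) + 3 = 23; 23 = 0 — FAILS
x = 5: LHS = 5² + 5 + 3 = 33; 33 = 0 — FAILS
Hence LHS − RHS is never 0, i.e. the two sides are never equal, so the claimed relation (=) fails for every integer in [-5, 5].

Answer: None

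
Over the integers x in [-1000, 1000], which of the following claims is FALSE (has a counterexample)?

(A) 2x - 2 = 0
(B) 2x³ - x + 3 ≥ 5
(A) x = 0: LHS = 2·0 - 2 = -2; -2 = 0 — FAILS
(B) x = 0: LHS = 2·0³ - 0 + 3 = 3; 3 ≥ 5 — FAILS

Answer: Both A and B are false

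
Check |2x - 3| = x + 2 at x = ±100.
x = 100: LHS = |2·100 - 3| = |197| = 197, RHS = 100 + 2 = 102; 197 = 102 — FAILS
x = -100: LHS = |2·(-100) - 3| = |-203| = 203, RHS = (-100) + 2 = -98; 203 = -98 — FAILS

Answer: No, fails for both x = 100 and x = -100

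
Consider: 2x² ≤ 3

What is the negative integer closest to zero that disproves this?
Testing negative integers from -1 downward:
x = -1: LHS = 2·(-1)² = 2; 2 ≤ 3 — holds
x = -2: LHS = 2·(-2)² = 8; 8 ≤ 3 — FAILS  ← closest negative counterexample to 0

Answer: x = -2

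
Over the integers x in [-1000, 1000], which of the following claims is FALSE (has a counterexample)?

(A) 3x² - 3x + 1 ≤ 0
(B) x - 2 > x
(A) x = 0: LHS = 3·0² - 3·0 + 1 = 1; 1 ≤ 0 — FAILS
(B) x = 0: LHS = 0 - 2 = -2; -2 > 0 — FAILS

Answer: Both A and B are false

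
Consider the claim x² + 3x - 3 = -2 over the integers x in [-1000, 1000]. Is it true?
The claim fails at x = 0:
x = 0: LHS = 0² + 3·0 - 3 = -3; -3 = -2 — FAILS

Because a single integer refutes it, the statement is false.

Answer: False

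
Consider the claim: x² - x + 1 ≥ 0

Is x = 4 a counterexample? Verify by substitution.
Substitute x = 4 into the relation:
x = 4: LHS = 4² - 4 + 1 = 13; 13 ≥ 0 — holds

The relation holds at x = 4, so it is not a counterexample.

Answer: No, x = 4 is not a counterexample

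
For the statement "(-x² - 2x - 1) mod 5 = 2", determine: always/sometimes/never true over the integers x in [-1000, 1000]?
For a polynomial with integer coefficients, its value mod 5 depends only on x mod 5, so it suffices to check one representative of each residue class, x = 0, 1, 2, 3, 4:
x = 0: LHS = (-0² - 2·0 - 1) mod 5 = (-1) mod 5 = 4; 4 = 2 — FAILS
x = 1: LHS = (-1² - 2·1 - 1) mod 5 = (-4) mod 5 = 1; 1 = 2 — FAILS
x = 2: LHS = (-2² - 2·2 - 1) mod 5 = (-9) mod 5 = 1; 1 = 2 — FAILS
x = 3: LHS = (-3² - 2·3 - 1) mod 5 = (-16) mod 5 = 4; 4 = 2 — FAILS
x = 4: LHS = (-4² - 2·4 - 1) mod 5 = (-25) mod 5 = 0; 0 = 2 — FAILS
The relation fails in every residue class, so the claimed relation (=) fails for every integer in [-1000, 1000].

No integer in the range satisfies it.

Answer: Never true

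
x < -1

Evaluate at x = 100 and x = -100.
x = 100: 100 < -1 — FAILS
x = -100: -100 < -1 — holds

Answer: Partially: fails for x = 100, holds for x = -100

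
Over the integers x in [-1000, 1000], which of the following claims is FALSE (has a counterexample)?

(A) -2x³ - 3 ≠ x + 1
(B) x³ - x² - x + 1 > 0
(A) Track d = LHS − RHS over the integers in [-1000, 1000]. Equality would need d = 0, but d changes sign only between consecutive integers, jumping over 0:
x = -2: LHS = -2·(-2)³ - 3 = 13, RHS = (-2) + 1 = -1; 13 ≠ -1 — holds  (d = 14)
x = -1: LHS = -2·(-1)³ - 3 = -1, RHS = (-1) + 1 = 0; -1 ≠ 0 — holds  (d = -1)
Away from these crossings d keeps a constant sign, and checking every integer in [-1000, 1000] confirms d ≠ 0 throughout. Hence the two sides are never equal, so the relation holds for every integer in [-1000, 1000].

(B) x = 1: LHS = 1³ - 1² - 1 + 1 = 0; 0 > 0 — FAILS

Only (B) has a counterexample.

Answer: B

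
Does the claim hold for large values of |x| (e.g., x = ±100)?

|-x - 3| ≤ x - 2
x = 100: LHS = |-100 - 3| = |-103| = 103, RHS = 100 - 2 = 98; 103 ≤ 98 — FAILS
x = -100: LHS = |-(-100) - 3| = |97| = 97, RHS = (-100) - 2 = -102; 97 ≤ -102 — FAILS

Answer: No, fails for both x = 100 and x = -100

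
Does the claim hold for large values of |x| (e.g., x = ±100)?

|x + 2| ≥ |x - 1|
x = 100: LHS = |100 + 2| = |102| = 102, RHS = |100 - 1| = |99| = 99; 102 ≥ 99 — holds
x = -100: LHS = |(-100) + 2| = |-98| = 98, RHS = |(-100) - 1| = |-101| = 101; 98 ≥ 101 — FAILS

Answer: Partially: holds for x = 100, fails for x = -100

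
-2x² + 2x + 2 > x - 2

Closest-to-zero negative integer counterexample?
Testing negative integers from -1 downward:
x = -1: LHS = -2·(-1)² + 2·(-1) + 2 = -2, RHS = (-1) - 2 = -3; -2 > -3 — holds
x = -2: LHS = -2·(-2)² + 2·(-2) + 2 = -10, RHS = (-2) - 2 = -4; -10 > -4 — FAILS  ← closest negative counterexample to 0

Answer: x = -2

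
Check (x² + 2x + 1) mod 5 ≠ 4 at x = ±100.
x = 100: LHS = (100² + 2·100 + 1) mod 5 = 10201 mod 5 = 1; 1 ≠ 4 — holds
x = -100: LHS = ((-100)² + 2·(-100) + 1) mod 5 = 9801 mod 5 = 1; 1 ≠ 4 — holds

Answer: Yes, holds for both x = 100 and x = -100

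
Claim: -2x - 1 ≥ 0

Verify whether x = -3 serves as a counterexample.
Substitute x = -3 into the relation:
x = -3: LHS = -2·(-3) - 1 = 5; 5 ≥ 0 — holds

The claim holds here, so x = -3 is not a counterexample. (A counterexample exists elsewhere, e.g. x = 0.)

Answer: No, x = -3 is not a counterexample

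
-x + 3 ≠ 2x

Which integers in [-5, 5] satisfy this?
Holds for: {-5, -4, -3, -2, -1, 0, 2, 3, 4, 5}
Fails for: {1}

Answer: {-5, -4, -3, -2, -1, 0, 2, 3, 4, 5}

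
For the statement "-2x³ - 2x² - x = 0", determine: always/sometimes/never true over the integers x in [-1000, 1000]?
Holds at x = 0: LHS = -2·0³ - 2·0² - 0 = 0; 0 = 0 — holds
Fails at x = 1: LHS = -2·1³ - 2·1² - 1 = -5; -5 = 0 — FAILS
It is satisfied by some integers in the range but not all.

Answer: Sometimes true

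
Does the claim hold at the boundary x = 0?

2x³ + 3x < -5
x = 0: LHS = 2·0³ + 3·0 = 0; 0 < -5 — FAILS

The relation fails at x = 0, so x = 0 is a counterexample.

Answer: No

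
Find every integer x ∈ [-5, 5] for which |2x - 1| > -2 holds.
An absolute value is never negative, so the left side is ≥ 0 for every x, while the right side is -2. Tightest case in [-5, 5] is x = 0:
x = 0: LHS = |2·0 - 1| = |-1| = 1; 1 > -2 — holds
Hence LHS − RHS is never zero or negative, i.e. LHS > RHS throughout, so the relation holds for every integer in [-5, 5].

Answer: All integers in [-5, 5]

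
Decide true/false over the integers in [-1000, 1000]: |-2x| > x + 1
The claim fails at x = 0:
x = 0: LHS = |-2·0| = |0| = 0, RHS = 0 + 1 = 1; 0 > 1 — FAILS

Because a single integer refutes it, the statement is false.

Answer: False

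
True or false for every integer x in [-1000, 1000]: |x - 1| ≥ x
The claim fails at x = 1:
x = 1: LHS = |1 - 1| = |0| = 0; 0 ≥ 1 — FAILS

Because a single integer refutes it, the statement is false.

Answer: False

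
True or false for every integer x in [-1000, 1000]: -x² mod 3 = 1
The claim fails at x = 0:
x = 0: LHS = (-0²) mod 3 = 0 mod 3 = 0; 0 = 1 — FAILS

Because a single integer refutes it, the statement is false.

Answer: False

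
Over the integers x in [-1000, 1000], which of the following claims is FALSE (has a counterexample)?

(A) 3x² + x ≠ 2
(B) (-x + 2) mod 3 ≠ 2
(A) x = -1: LHS = 3·(-1)² + (-1) = 2; 2 ≠ 2 — FAILS
(B) x = 0: LHS = (-0 + 2) mod 3 = 2 mod 3 = 2; 2 ≠ 2 — FAILS

Answer: Both A and B are false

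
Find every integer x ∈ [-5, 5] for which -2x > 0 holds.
Holds for: {-5, -4, -3, -2, -1}
Fails for: {0, 1, 2, 3, 4, 5}

Answer: {-5, -4, -3, -2, -1}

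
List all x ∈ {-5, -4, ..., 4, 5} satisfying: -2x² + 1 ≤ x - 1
Holds for: {-5, -4, -3, -2, 1, 2, 3, 4, 5}
Fails for: {-1, 0}

Answer: {-5, -4, -3, -2, 1, 2, 3, 4, 5}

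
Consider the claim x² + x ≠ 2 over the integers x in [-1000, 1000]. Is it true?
The claim fails at x = 1:
x = 1: LHS = 1² + 1 = 2; 2 ≠ 2 — FAILS

Because a single integer refutes it, the statement is false.

Answer: False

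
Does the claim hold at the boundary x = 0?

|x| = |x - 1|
x = 0: LHS = |0| = 0, RHS = |0 - 1| = |-1| = 1; 0 = 1 — FAILS

The relation fails at x = 0, so x = 0 is a counterexample.

Answer: No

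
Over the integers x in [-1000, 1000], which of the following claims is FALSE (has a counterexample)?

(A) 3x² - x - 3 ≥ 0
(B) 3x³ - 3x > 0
(A) x = 0: LHS = 3·0² - 0 - 3 = -3; -3 ≥ 0 — FAILS
(B) x = 0: LHS = 3·0³ - 3·0 = 0; 0 > 0 — FAILS

Answer: Both A and B are false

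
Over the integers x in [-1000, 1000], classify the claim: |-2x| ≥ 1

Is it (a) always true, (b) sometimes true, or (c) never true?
Holds at x = 1: LHS = |-2·1| = |-2| = 2; 2 ≥ 1 — holds
Fails at x = 0: LHS = |-2·0| = |0| = 0; 0 ≥ 1 — FAILS
It is satisfied by some integers in the range but not all.

Answer: Sometimes true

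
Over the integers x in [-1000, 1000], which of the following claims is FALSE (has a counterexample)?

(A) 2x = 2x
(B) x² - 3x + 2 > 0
(A) LHS − RHS = 0 at every integer in [-1000, 1000]; the two sides always agree. For instance:
x = -1000: LHS = 2·(-1000) = -2000, RHS = 2·(-1000) = -2000; -2000 = -2000 — holds
x = 0: LHS = 2·0 = 0, RHS = 2·0 = 0; 0 = 0 — holds
x = 1000: LHS = 2·1000 = 2000, RHS = 2·1000 = 2000; 2000 = 2000 — holds
The sides are never unequal, so the relation holds for every integer in [-1000, 1000].

(B) x = 1: LHS = 1² - 3·1 + 2 = 0; 0 > 0 — FAILS

Only (B) has a counterexample.

Answer: B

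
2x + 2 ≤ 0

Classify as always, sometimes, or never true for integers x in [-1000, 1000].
Holds at x = -1: LHS = 2·(-1) + 2 = 0; 0 ≤ 0 — holds
Fails at x = 0: LHS = 2·0 + 2 = 2; 2 ≤ 0 — FAILS
It is satisfied by some integers in the range but not all.

Answer: Sometimes true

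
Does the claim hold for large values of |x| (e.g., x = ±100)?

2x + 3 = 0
x = 100: LHS = 2·100 + 3 = 203; 203 = 0 — FAILS
x = -100: LHS = 2·(-100) + 3 = -197; -197 = 0 — FAILS

Answer: No, fails for both x = 100 and x = -100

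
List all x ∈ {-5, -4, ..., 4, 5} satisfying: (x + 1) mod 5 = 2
Holds for: {-4, 1}
Fails for: {-5, -3, -2, -1, 0, 2, 3, 4, 5}

Answer: {-4, 1}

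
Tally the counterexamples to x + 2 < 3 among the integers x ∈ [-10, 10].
Counterexamples in [-10, 10]: {1, 2, 3, 4, 5, 6, 7, 8, 9, 10}.

Counting them gives 10 values.

Answer: 10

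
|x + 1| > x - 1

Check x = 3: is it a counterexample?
Substitute x = 3 into the relation:
x = 3: LHS = |3 + 1| = |4| = 4, RHS = 3 - 1 = 2; 4 > 2 — holds

The relation holds at x = 3, so it is not a counterexample.

Answer: No, x = 3 is not a counterexample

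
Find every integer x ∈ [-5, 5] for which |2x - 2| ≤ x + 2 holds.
Holds for: {0, 1, 2, 3, 4}
Fails for: {-5, -4, -3, -2, -1, 5}

Answer: {0, 1, 2, 3, 4}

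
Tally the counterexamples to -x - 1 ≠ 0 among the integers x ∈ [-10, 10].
Counterexamples in [-10, 10]: {-1}.

Counting them gives 1 values.

Answer: 1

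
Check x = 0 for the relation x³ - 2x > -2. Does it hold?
x = 0: LHS = 0³ - 2·0 = 0; 0 > -2 — holds

The relation is satisfied at x = 0.

Answer: Yes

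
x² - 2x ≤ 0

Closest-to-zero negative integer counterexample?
Testing negative integers from -1 downward:
x = -1: LHS = (-1)² - 2·(-1) = 3; 3 ≤ 0 — FAILS  ← closest negative counterexample to 0

Answer: x = -1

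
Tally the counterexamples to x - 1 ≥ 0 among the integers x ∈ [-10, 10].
Counterexamples in [-10, 10]: {-10, -9, -8, -7, -6, -5, -4, -3, -2, -1, 0}.

Counting them gives 11 values.

Answer: 11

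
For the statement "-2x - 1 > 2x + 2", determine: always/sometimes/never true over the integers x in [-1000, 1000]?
Holds at x = -1: LHS = -2·(-1) - 1 = 1, RHS = 2·(-1) + 2 = 0; 1 > 0 — holds
Fails at x = 0: LHS = -2·0 - 1 = -1, RHS = 2·0 + 2 = 2; -1 > 2 — FAILS
It is satisfied by some integers in the range but not all.

Answer: Sometimes true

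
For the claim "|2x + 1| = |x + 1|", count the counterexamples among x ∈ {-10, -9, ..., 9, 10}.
Counterexamples in [-10, 10]: {-10, -9, -8, -7, -6, -5, -4, -3, -2, -1, 1, 2, 3, 4, 5, 6, 7, 8, 9, 10}.

Counting them gives 20 values.

Answer: 20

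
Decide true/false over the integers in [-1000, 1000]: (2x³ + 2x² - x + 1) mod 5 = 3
The claim fails at x = 0:
x = 0: LHS = (2·0³ + 2·0² - 0 + 1) mod 5 = 1 mod 5 = 1; 1 = 3 — FAILS

Because a single integer refutes it, the statement is false.

Answer: False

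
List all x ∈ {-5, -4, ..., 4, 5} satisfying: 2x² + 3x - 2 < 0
Holds for: {-1, 0}
Fails for: {-5, -4, -3, -2, 1, 2, 3, 4, 5}

Answer: {-1, 0}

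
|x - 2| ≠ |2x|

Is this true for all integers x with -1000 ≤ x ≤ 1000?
The claim fails at x = -2:
x = -2: LHS = |(-2) - 2| = |-4| = 4, RHS = |2·(-2)| = |-4| = 4; 4 ≠ 4 — FAILS

Because a single integer refutes it, the statement is false.

Answer: False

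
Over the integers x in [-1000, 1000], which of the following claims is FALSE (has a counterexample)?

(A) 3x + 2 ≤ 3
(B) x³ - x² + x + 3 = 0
(A) x = 1: LHS = 3·1 + 2 = 5; 5 ≤ 3 — FAILS
(B) x = 0: LHS = 0³ - 0² + 0 + 3 = 3; 3 = 0 — FAILS

Answer: Both A and B are false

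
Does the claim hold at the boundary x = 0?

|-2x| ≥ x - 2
x = 0: LHS = |-2·0| = |0| = 0, RHS = 0 - 2 = -2; 0 ≥ -2 — holds

The relation is satisfied at x = 0.

Answer: Yes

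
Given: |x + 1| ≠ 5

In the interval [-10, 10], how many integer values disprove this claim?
Counterexamples in [-10, 10]: {-6, 4}.

Counting them gives 2 values.

Answer: 2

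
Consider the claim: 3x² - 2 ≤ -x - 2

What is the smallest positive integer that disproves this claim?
Testing positive integers:
x = 1: LHS = 3·1² - 2 = 1, RHS = -1 - 2 = -3; 1 ≤ -3 — FAILS  ← smallest positive counterexample

Answer: x = 1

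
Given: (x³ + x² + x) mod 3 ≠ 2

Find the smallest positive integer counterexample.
Testing positive integers:
x = 1: LHS = (1³ + 1² + 1) mod 3 = 3 mod 3 = 0; 0 ≠ 2 — holds
x = 2: LHS = (2³ + 2² + 2) mod 3 = 14 mod 3 = 2; 2 ≠ 2 — FAILS  ← smallest positive counterexample

Answer: x = 2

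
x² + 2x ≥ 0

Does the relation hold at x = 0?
x = 0: LHS = 0² + 2·0 = 0; 0 ≥ 0 — holds

The relation is satisfied at x = 0.

Answer: Yes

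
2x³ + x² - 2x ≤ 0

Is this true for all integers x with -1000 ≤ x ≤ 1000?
The claim fails at x = 1:
x = 1: LHS = 2·1³ + 1² - 2·1 = 1; 1 ≤ 0 — FAILS

Because a single integer refutes it, the statement is false.

Answer: False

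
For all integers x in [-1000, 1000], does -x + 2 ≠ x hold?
The claim fails at x = 1:
x = 1: LHS = -1 + 2 = 1; 1 ≠ 1 — FAILS

Because a single integer refutes it, the statement is false.

Answer: False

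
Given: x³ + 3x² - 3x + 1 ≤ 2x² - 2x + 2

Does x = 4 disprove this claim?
Substitute x = 4 into the relation:
x = 4: LHS = 4³ + 3·4² - 3·4 + 1 = 101, RHS = 2·4² - 2·4 + 2 = 26; 101 ≤ 26 — FAILS

Since the claim fails at x = 4, this value is a counterexample.

Answer: Yes, x = 4 is a counterexample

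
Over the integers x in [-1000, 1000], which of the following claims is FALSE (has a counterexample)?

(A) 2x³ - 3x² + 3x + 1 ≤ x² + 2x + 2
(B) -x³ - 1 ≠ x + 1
(A) x = 2: LHS = 2·2³ - 3·2² + 3·2 + 1 = 11, RHS = 2² + 2·2 + 2 = 10; 11 ≤ 10 — FAILS
(B) x = -1: LHS = -(-1)³ - 1 = 0, RHS = (-1) + 1 = 0; 0 ≠ 0 — FAILS

Answer: Both A and B are false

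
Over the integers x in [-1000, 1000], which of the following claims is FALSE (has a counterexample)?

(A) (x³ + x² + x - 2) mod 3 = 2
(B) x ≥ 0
(A) x = 0: LHS = (0³ + 0² + 0 - 2) mod 3 = (-2) mod 3 = 1; 1 = 2 — FAILS
(B) x = -1: -1 ≥ 0 — FAILS

Answer: Both A and B are false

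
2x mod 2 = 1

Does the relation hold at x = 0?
x = 0: LHS = (2·0) mod 2 = 0 mod 2 = 0; 0 = 1 — FAILS

The relation fails at x = 0, so x = 0 is a counterexample.

Answer: No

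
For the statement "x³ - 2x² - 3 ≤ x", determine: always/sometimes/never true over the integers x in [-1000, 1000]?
Holds at x = 0: LHS = 0³ - 2·0² - 3 = -3; -3 ≤ 0 — holds
Fails at x = 3: LHS = 3³ - 2·3² - 3 = 6; 6 ≤ 3 — FAILS
It is satisfied by some integers in the range but not all.

Answer: Sometimes true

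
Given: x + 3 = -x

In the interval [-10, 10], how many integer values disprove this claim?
Counterexamples in [-10, 10]: {-10, -9, -8, -7, -6, -5, -4, -3, -2, -1, 0, 1, 2, 3, 4, 5, 6, 7, 8, 9, 10}.

Counting them gives 21 values.

Answer: 21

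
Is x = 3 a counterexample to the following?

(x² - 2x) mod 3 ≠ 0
Substitute x = 3 into the relation:
x = 3: LHS = (3² - 2·3) mod 3 = 3 mod 3 = 0; 0 ≠ 0 — FAILS

Since the claim fails at x = 3, this value is a counterexample.

Answer: Yes, x = 3 is a counterexample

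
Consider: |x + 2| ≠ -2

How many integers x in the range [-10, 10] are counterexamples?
An absolute value is never negative, so the left side is ≥ 0 for every x, while the right side is -2. Tightest case in [-10, 10] is x = -2:
x = -2: LHS = |(-2) + 2| = |0| = 0; 0 ≠ -2 — holds
Hence LHS − RHS is never 0, i.e. the two sides are never equal, so the relation holds for every integer in [-10, 10].

No counterexample appears in that range.

Answer: 0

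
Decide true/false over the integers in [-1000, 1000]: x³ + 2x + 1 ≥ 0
The claim fails at x = -1:
x = -1: LHS = (-1)³ + 2·(-1) + 1 = -2; -2 ≥ 0 — FAILS

Because a single integer refutes it, the statement is false.

Answer: False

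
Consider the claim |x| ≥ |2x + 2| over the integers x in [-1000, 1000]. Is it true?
The claim fails at x = 0:
x = 0: LHS = |0| = 0, RHS = |2·0 + 2| = |2| = 2; 0 ≥ 2 — FAILS

Because a single integer refutes it, the statement is false.

Answer: False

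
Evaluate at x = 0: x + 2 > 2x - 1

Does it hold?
x = 0: LHS = 0 + 2 = 2, RHS = 2·0 - 1 = -1; 2 > -1 — holds

The relation is satisfied at x = 0.

Answer: Yes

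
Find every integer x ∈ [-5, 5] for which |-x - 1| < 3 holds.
Holds for: {-3, -2, -1, 0, 1}
Fails for: {-5, -4, 2, 3, 4, 5}

Answer: {-3, -2, -1, 0, 1}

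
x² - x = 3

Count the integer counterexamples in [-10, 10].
Counterexamples in [-10, 10]: {-10, -9, -8, -7, -6, -5, -4, -3, -2, -1, 0, 1, 2, 3, 4, 5, 6, 7, 8, 9, 10}.

Counting them gives 21 values.

Answer: 21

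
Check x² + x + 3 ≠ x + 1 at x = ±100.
x = 100: LHS = 100² + 100 + 3 = 10103, RHS = 100 + 1 = 101; 10103 ≠ 101 — holds
x = -100: LHS = (-100)² + (-100) + 3 = 9903, RHS = (-100) + 1 = -99; 9903 ≠ -99 — holds

Answer: Yes, holds for both x = 100 and x = -100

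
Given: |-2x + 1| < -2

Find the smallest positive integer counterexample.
Testing positive integers:
x = 1: LHS = |-2·1 + 1| = |-1| = 1; 1 < -2 — FAILS  ← smallest positive counterexample

Answer: x = 1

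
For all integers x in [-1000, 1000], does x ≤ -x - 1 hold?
The claim fails at x = 0:
x = 0: RHS = -0 - 1 = -1; 0 ≤ -1 — FAILS

Because a single integer refutes it, the statement is false.

Answer: False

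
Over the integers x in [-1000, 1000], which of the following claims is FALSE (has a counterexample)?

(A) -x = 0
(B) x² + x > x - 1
(A) x = 1: -1 = 0 — FAILS

(B) Over all integers in [-1000, 1000], LHS − RHS is smallest at x = 0, where it equals 1:
x = 0: LHS = 0² + 0 = 0, RHS = 0 - 1 = -1; 0 > -1 — holds
At the ends of the range:
x = -1000: LHS = (-1000)² + (-1000) = 999000, RHS = (-1000) - 1 = -1001; 999000 > -1001 — holds
x = 1000: LHS = 1000² + 1000 = 1001000, RHS = 1000 - 1 = 999; 1001000 > 999 — holds
Hence LHS − RHS is never zero or negative, i.e. LHS > RHS throughout, so the relation holds for every integer in [-1000, 1000].

Only (A) has a counterexample.

Answer: A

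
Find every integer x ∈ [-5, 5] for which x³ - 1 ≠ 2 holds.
Track d = LHS − RHS over the integers in [-5, 5]. Equality would need d = 0, but d changes sign only between consecutive integers, jumping over 0:
x = 1: LHS = 1³ - 1 = 0; 0 ≠ 2 — holds  (d = -2)
x = 2: LHS = 2³ - 1 = 7; 7 ≠ 2 — holds  (d = 5)
Away from these crossings d keeps a constant sign, and checking every integer in [-5, 5] confirms d ≠ 0 throughout. Hence the two sides are never equal, so the relation holds for every integer in [-5, 5].

Answer: All integers in [-5, 5]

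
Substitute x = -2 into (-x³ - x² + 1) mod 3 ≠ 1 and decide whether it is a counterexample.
Substitute x = -2 into the relation:
x = -2: LHS = (-(-2)³ - (-2)² + 1) mod 3 = 5 mod 3 = 2; 2 ≠ 1 — holds

The claim holds here, so x = -2 is not a counterexample. (A counterexample exists elsewhere, e.g. x = 0.)

Answer: No, x = -2 is not a counterexample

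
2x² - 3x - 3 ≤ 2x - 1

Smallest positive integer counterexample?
Testing positive integers:
x = 1: LHS = 2·1² - 3·1 - 3 = -4, RHS = 2·1 - 1 = 1; -4 ≤ 1 — holds
x = 2: LHS = 2·2² - 3·2 - 3 = -1, RHS = 2·2 - 1 = 3; -1 ≤ 3 — holds
x = 3: LHS = 2·3² - 3·3 - 3 = 6, RHS = 2·3 - 1 = 5; 6 ≤ 5 — FAILS  ← smallest positive counterexample

Answer: x = 3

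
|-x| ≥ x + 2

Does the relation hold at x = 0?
x = 0: LHS = |-0| = |0| = 0, RHS = 0 + 2 = 2; 0 ≥ 2 — FAILS

The relation fails at x = 0, so x = 0 is a counterexample.

Answer: No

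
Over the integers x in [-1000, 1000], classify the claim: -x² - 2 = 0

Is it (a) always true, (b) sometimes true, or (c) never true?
Over all integers in [-1000, 1000], LHS − RHS is always negative; it is closest to 0 at x = 0, where it equals -2:
x = 0: LHS = -0² - 2 = -2; -2 = 0 — FAILS
At the ends of the range:
x = -1000: LHS = -(-1000)² - 2 = -1000002; -1000002 = 0 — FAILS
x = 1000: LHS = -1000² - 2 = -1000002; -1000002 = 0 — FAILS
Hence LHS − RHS is never 0, i.e. the two sides are never equal, so the claimed relation (=) fails for every integer in [-1000, 1000].

No integer in the range satisfies it.

Answer: Never true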